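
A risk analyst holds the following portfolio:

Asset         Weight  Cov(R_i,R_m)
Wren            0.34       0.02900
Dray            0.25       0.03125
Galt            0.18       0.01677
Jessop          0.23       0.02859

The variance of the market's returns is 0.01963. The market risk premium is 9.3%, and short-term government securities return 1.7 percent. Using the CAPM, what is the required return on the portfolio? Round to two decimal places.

14.62%

β_Wren = 0.02900 / 0.01963 = 1.4773
β_Dray = 0.03125 / 0.01963 = 1.5920
β_Galt = 0.01677 / 0.01963 = 0.8543
β_Jessop = 0.02859 / 0.01963 = 1.4564
β_P = Σ w_i β_i = 0.34×1.4773 + 0.25×1.5920 + 0.18×0.8543 + 0.23×1.4564 = 1.3890
E(R_P) = R_f + β_P × MRP = 1.7% + 1.3890 × 9.3% = 14.62%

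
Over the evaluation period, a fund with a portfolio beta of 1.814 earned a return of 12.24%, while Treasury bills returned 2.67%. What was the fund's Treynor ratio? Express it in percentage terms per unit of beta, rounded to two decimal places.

Treynor = (R_P − R_f) / β_P = (12.24% − 2.67%) / 1.8140 = 9.57% / 1.8140 = 5.28%

5.28%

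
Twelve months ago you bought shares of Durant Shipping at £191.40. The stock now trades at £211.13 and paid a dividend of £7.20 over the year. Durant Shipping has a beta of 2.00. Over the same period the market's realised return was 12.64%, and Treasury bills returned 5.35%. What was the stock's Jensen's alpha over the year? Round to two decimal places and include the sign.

Realised HPR = (P1 + D1 − P0) / P0 = (211.13 + 7.20 − 191.40) / 191.40 = 26.93 / 191.40 = 14.0700%
MRP = 12.64% − 5.35% = 7.29%
CAPM required = R_f + β·MRP = 5.35% + 2.00 × 7.29% = 19.9300%
α = realised − required = 14.0700% − 19.9300% = -5.86%

-5.86%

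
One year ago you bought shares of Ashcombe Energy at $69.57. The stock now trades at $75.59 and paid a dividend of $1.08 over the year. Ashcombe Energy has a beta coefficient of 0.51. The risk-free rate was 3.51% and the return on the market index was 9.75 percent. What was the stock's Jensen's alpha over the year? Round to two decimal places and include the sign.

+3.51%

Realised HPR = (P1 + D1 − P0) / P0 = (75.59 + 1.08 − 69.57) / 69.57 = 7.10 / 69.57 = 10.2055%
MRP = 9.75% − 3.51% = 6.24%
CAPM required = R_f + β·MRP = 3.51% + 0.51 × 6.24% = 6.6924%
α = realised − required = 10.2055% − 6.6924% = +3.51%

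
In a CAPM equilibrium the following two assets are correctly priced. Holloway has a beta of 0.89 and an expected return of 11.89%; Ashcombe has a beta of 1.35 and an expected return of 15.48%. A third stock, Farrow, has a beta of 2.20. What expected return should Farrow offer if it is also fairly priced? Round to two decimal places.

22.11%

MRP (SML slope) = (15.48% − 11.89%) / (1.35 − 0.89) = 3.59% / 0.46 = 7.8043%
R_f (intercept) = 11.89% − 0.89 × 7.8043% = 4.9442%
E(R_Farrow) = R_f + β × MRP = 4.9442% + 2.20 × 7.8043% = 22.11%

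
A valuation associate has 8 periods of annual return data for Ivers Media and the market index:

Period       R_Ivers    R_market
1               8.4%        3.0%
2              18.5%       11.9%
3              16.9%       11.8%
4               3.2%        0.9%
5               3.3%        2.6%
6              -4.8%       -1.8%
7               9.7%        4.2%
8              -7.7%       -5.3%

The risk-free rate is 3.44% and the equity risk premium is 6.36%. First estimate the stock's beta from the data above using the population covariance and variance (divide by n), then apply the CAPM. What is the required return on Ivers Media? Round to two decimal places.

Mean R_i = (8.4 + 18.5 + 16.9 + 3.2 + 3.3 − 4.8 + 9.7 − 7.7) / 8 = 5.9375%
Mean R_m = (3.0 + 11.9 + 11.8 + 0.9 + 2.6 − 1.8 + 4.2 − 5.3) / 8 = 3.4125%
Σ(R_i − R̄_i)(R_m − R̄_m) = 384.3263  ⇒  Cov = 384.3263 / 8 = 48.0408
Σ(R_m − R̄_m)² = 253.2288  ⇒  Var(R_m) = 253.2288 / 8 = 31.6536
β = Cov / Var(R_m) = 48.0408 / 31.6536 = 1.5177
E(R) = R_f + β × MRP = 3.44% + 1.5177 × 6.36% = 13.09%

13.09%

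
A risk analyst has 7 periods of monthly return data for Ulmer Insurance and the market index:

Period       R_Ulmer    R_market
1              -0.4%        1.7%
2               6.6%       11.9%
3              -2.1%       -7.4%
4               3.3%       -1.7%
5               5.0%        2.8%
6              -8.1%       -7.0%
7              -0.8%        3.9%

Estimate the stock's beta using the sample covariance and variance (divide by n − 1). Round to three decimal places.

0.564

Mean R_i = (-0.4 + 6.6 − 2.1 + 3.3 + 5.0 − 8.1 − 0.8) / 7 = 0.5000%
Mean R_m = (1.7 + 11.9 − 7.4 − 1.7 + 2.8 − 7.0 + 3.9) / 7 = 0.6000%
Σ(R_i − R̄_i)(R_m − R̄_m) = 153.2700  ⇒  Cov = 153.2700 / 6 = 25.5450
Σ(R_m − R̄_m)² = 271.6800  ⇒  Var(R_m) = 271.6800 / 6 = 45.2800
β = Cov / Var(R_m) = 25.5450 / 45.2800 = 0.5642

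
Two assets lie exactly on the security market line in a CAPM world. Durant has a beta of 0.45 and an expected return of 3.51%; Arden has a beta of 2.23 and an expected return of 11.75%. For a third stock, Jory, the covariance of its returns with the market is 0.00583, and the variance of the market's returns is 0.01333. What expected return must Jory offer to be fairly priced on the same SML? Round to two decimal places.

MRP = (11.75% − 3.51%) / (2.23 − 0.45) = 4.6292%
R_f = 3.51% − 0.45 × 4.6292% = 1.4269%
β_Jory = Cov / Var(R_m) = 0.00583 / 0.01333 = 0.4374
E(R_Jory) = R_f + β × MRP = 1.4269% + 0.4374 × 4.6292% = 3.45%

3.45%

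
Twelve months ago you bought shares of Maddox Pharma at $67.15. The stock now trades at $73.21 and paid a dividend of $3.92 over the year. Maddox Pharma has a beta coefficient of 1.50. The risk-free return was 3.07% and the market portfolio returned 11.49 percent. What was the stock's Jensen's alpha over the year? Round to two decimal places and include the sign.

Realised HPR = (P1 + D1 − P0) / P0 = (73.21 + 3.92 − 67.15) / 67.15 = 9.98 / 67.15 = 14.8622%
MRP = 11.49% − 3.07% = 8.42%
CAPM required = R_f + β·MRP = 3.07% + 1.50 × 8.42% = 15.7000%
α = realised − required = 14.8622% − 15.7000% = -0.84%

-0.84%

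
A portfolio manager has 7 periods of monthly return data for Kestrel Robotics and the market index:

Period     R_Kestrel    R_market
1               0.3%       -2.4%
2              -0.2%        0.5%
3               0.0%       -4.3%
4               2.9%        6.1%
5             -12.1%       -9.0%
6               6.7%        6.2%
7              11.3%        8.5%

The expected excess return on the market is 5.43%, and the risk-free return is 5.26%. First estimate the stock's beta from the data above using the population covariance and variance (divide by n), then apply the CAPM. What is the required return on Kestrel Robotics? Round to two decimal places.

10.85%

Mean R_i = (0.3 − 0.2 + 0.0 + 2.9 − 12.1 + 6.7 + 11.3) / 7 = 1.2714%
Mean R_m = (-2.4 + 0.5 − 4.3 + 6.1 − 9.0 + 6.2 + 8.5) / 7 = 0.8000%
Σ(R_i − R̄_i)(R_m − R̄_m) = 256.2400  ⇒  Cov = 256.2400 / 7 = 36.6057
Σ(R_m − R̄_m)² = 248.9200  ⇒  Var(R_m) = 248.9200 / 7 = 35.5600
β = Cov / Var(R_m) = 36.6057 / 35.5600 = 1.0294
E(R) = R_f + β × MRP = 5.26% + 1.0294 × 5.43% = 10.85%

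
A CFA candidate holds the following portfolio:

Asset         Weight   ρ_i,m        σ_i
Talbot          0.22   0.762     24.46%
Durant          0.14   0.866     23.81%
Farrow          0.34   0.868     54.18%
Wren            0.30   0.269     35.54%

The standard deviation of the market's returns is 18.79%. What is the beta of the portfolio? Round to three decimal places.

β_Talbot = 0.762 × 24.46% / 18.79% = 0.9919
β_Durant = 0.866 × 23.81% / 18.79% = 1.0974
β_Farrow = 0.868 × 54.18% / 18.79% = 2.5028
β_Wren = 0.269 × 35.54% / 18.79% = 0.5088
β_P = Σ w_i β_i = 0.22×0.9919 + 0.14×1.0974 + 0.34×2.5028 + 0.30×0.5088 = 1.3754

1.375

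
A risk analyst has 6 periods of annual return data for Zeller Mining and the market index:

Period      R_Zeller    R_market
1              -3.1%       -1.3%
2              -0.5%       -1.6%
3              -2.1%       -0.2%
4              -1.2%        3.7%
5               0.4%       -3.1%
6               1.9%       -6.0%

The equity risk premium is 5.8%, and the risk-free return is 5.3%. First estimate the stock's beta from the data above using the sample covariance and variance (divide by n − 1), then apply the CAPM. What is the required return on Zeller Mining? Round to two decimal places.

Mean R_i = (-3.1 − 0.5 − 2.1 − 1.2 + 0.4 + 1.9) / 6 = -0.7667%
Mean R_m = (-1.3 − 1.6 − 0.2 + 3.7 − 3.1 − 6.0) / 6 = -1.4167%
Σ(R_i − R̄_i)(R_m − R̄_m) = -18.3467  ⇒  Cov = -18.3467 / 5 = -3.6693
Σ(R_m − R̄_m)² = 51.5483  ⇒  Var(R_m) = 51.5483 / 5 = 10.3097
β = Cov / Var(R_m) = -3.6693 / 10.3097 = -0.3559
E(R) = R_f + β × MRP = 5.3% + -0.3559 × 5.8% = 3.24%

3.24%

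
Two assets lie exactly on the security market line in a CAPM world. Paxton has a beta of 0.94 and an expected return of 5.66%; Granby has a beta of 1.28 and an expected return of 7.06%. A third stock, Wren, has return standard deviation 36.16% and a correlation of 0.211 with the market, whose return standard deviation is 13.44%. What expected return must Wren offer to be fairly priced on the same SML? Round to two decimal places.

MRP = (7.06% − 5.66%) / (1.28 − 0.94) = 4.1176%
R_f = 5.66% − 0.94 × 4.1176% = 1.7895%
β_Wren = ρ·σ_i/σ_m = 0.211 × 36.16 / 13.44 = 0.5677
E(R_Wren) = R_f + β × MRP = 1.7895% + 0.5677 × 4.1176% = 4.13%

4.13%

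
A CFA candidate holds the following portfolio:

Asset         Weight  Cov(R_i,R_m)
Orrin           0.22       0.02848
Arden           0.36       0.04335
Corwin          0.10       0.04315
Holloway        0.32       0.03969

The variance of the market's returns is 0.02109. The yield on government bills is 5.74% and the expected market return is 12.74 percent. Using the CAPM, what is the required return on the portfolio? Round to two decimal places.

18.65%

β_Orrin = 0.02848 / 0.02109 = 1.3504
β_Arden = 0.04335 / 0.02109 = 2.0555
β_Corwin = 0.04315 / 0.02109 = 2.0460
β_Holloway = 0.03969 / 0.02109 = 1.8819
β_P = Σ w_i β_i = 0.22×1.3504 + 0.36×2.0555 + 0.10×2.0460 + 0.32×1.8819 = 1.8439
MRP = 12.74% − 5.74% = 7.00%
E(R_P) = R_f + β_P × MRP = 5.74% + 1.8439 × 7.00% = 18.65%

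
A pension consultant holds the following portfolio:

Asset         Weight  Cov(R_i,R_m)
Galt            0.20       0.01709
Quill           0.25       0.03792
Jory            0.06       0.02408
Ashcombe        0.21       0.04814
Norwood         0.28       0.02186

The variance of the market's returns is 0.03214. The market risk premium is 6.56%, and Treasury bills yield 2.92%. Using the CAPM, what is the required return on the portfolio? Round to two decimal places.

β_Galt = 0.01709 / 0.03214 = 0.5317
β_Quill = 0.03792 / 0.03214 = 1.1798
β_Jory = 0.02408 / 0.03214 = 0.7492
β_Ashcombe = 0.04814 / 0.03214 = 1.4978
β_Norwood = 0.02186 / 0.03214 = 0.6801
β_P = Σ w_i β_i = 0.20×0.5317 + 0.25×1.1798 + 0.06×0.7492 + 0.21×1.4978 + 0.28×0.6801 = 0.9512
E(R_P) = R_f + β_P × MRP = 2.92% + 0.9512 × 6.56% = 9.16%

9.16%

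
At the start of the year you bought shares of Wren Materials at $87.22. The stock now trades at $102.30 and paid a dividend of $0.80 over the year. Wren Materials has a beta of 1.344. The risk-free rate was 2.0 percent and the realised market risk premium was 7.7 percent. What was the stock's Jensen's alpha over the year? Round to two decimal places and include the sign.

Realised HPR = (P1 + D1 − P0) / P0 = (102.30 + 0.80 − 87.22) / 87.22 = 15.88 / 87.22 = 18.2068%
CAPM required = R_f + β·MRP = 2.0% + 1.344 × 7.7% = 12.3488%
α = realised − required = 18.2068% − 12.3488% = +5.86%

+5.86%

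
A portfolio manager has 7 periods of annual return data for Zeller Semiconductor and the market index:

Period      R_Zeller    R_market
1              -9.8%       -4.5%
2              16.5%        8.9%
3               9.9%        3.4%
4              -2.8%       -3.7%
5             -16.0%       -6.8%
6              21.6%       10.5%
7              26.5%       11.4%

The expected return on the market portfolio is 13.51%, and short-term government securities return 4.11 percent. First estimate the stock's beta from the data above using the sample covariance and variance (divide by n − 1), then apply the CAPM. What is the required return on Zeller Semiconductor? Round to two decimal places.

Mean R_i = (-9.8 + 16.5 + 9.9 − 2.8 − 16.0 + 21.6 + 26.5) / 7 = 6.5571%
Mean R_m = (-4.5 + 8.9 + 3.4 − 3.7 − 6.8 + 10.5 + 11.4) / 7 = 2.7429%
Σ(R_i − R̄_i)(R_m − R̄_m) = 746.7729  ⇒  Cov = 746.7729 / 6 = 124.4622
Σ(R_m − R̄_m)² = 358.4971  ⇒  Var(R_m) = 358.4971 / 6 = 59.7495
β = Cov / Var(R_m) = 124.4622 / 59.7495 = 2.0831
MRP = 13.51% − 4.11% = 9.40%
E(R) = R_f + β × MRP = 4.11% + 2.0831 × 9.40% = 23.69%

23.69%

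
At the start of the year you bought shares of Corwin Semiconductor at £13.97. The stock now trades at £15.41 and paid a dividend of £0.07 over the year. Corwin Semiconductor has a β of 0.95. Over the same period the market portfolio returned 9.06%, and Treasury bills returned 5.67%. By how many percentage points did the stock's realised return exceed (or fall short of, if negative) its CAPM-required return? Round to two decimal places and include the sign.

Realised HPR = (P1 + D1 − P0) / P0 = (15.41 + 0.07 − 13.97) / 13.97 = 1.51 / 13.97 = 10.8089%
MRP = 9.06% − 5.67% = 3.39%
CAPM required = R_f + β·MRP = 5.67% + 0.95 × 3.39% = 8.8905%
α = realised − required = 10.8089% − 8.8905% = +1.92%

+1.92%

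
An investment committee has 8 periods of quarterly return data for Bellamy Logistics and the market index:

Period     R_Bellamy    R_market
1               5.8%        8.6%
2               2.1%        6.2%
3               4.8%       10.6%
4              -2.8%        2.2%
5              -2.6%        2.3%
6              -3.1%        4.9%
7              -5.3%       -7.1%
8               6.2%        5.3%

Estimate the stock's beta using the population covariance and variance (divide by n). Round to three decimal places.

0.675

Mean R_i = (5.8 + 2.1 + 4.8 − 2.8 − 2.6 − 3.1 − 5.3 + 6.2) / 8 = 0.6375%
Mean R_m = (8.6 + 6.2 + 10.6 + 2.2 + 2.3 + 4.9 − 7.1 + 5.3) / 8 = 4.1250%
Σ(R_i − R̄_i)(R_m − R̄_m) = 135.9025  ⇒  Cov = 135.9025 / 8 = 16.9878
Σ(R_m − R̄_m)² = 201.2750  ⇒  Var(R_m) = 201.2750 / 8 = 25.1594
β = Cov / Var(R_m) = 16.9878 / 25.1594 = 0.6752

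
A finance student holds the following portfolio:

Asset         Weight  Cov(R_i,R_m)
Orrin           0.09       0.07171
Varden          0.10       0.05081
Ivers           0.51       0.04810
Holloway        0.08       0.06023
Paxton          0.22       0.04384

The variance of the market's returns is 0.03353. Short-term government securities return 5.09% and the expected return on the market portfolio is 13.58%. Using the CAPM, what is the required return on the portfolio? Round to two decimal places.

β_Orrin = 0.07171 / 0.03353 = 2.1387
β_Varden = 0.05081 / 0.03353 = 1.5154
β_Ivers = 0.04810 / 0.03353 = 1.4345
β_Holloway = 0.06023 / 0.03353 = 1.7963
β_Paxton = 0.04384 / 0.03353 = 1.3075
β_P = Σ w_i β_i = 0.09×2.1387 + 0.10×1.5154 + 0.51×1.4345 + 0.08×1.7963 + 0.22×1.3075 = 1.5070
MRP = 13.58% − 5.09% = 8.49%
E(R_P) = R_f + β_P × MRP = 5.09% + 1.5070 × 8.49% = 17.88%

17.88%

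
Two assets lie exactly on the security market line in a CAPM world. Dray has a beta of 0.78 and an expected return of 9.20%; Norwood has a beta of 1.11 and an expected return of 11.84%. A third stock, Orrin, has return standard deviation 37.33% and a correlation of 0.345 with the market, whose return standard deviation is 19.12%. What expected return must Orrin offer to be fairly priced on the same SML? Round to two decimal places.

MRP = (11.84% − 9.20%) / (1.11 − 0.78) = 8.0000%
R_f = 9.20% − 0.78 × 8.0000% = 2.9600%
β_Orrin = ρ·σ_i/σ_m = 0.345 × 37.33 / 19.12 = 0.6736
E(R_Orrin) = R_f + β × MRP = 2.9600% + 0.6736 × 8.0000% = 8.35%

8.35%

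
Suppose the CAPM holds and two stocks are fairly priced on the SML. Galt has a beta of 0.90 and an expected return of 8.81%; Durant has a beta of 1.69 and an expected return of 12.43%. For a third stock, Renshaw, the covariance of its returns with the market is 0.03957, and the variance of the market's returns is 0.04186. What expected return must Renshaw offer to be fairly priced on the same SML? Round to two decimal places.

9.02%

MRP = (12.43% − 8.81%) / (1.69 − 0.90) = 4.5823%
R_f = 8.81% − 0.90 × 4.5823% = 4.6859%
β_Renshaw = Cov / Var(R_m) = 0.03957 / 0.04186 = 0.9453
E(R_Renshaw) = R_f + β × MRP = 4.6859% + 0.9453 × 4.5823% = 9.02%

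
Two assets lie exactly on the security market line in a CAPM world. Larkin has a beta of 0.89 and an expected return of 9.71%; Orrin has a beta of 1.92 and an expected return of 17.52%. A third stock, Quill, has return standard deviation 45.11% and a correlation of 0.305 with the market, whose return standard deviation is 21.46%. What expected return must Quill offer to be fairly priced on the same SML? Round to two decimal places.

7.82%

MRP = (17.52% − 9.71%) / (1.92 − 0.89) = 7.5825%
R_f = 9.71% − 0.89 × 7.5825% = 2.9616%
β_Quill = ρ·σ_i/σ_m = 0.305 × 45.11 / 21.46 = 0.6411
E(R_Quill) = R_f + β × MRP = 2.9616% + 0.6411 × 7.5825% = 7.82%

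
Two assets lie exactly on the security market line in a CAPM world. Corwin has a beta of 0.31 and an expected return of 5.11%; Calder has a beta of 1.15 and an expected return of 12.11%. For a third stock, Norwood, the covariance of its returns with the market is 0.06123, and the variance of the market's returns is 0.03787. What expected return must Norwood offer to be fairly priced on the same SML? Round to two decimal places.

MRP = (12.11% − 5.11%) / (1.15 − 0.31) = 8.3333%
R_f = 5.11% − 0.31 × 8.3333% = 2.5267%
β_Norwood = Cov / Var(R_m) = 0.06123 / 0.03787 = 1.6168
E(R_Norwood) = R_f + β × MRP = 2.5267% + 1.6168 × 8.3333% = 16.00%

16.00%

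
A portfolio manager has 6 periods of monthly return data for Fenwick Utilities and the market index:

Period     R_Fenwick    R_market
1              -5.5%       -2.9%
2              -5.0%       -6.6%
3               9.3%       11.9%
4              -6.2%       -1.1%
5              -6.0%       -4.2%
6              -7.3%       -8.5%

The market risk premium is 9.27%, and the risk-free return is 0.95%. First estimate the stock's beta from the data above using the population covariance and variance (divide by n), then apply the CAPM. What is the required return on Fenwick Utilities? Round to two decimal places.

Mean R_i = (-5.5 − 5.0 + 9.3 − 6.2 − 6.0 − 7.3) / 6 = -3.4500%
Mean R_m = (-2.9 − 6.6 + 11.9 − 1.1 − 4.2 − 8.5) / 6 = -1.9000%
Σ(R_i − R̄_i)(R_m − R̄_m) = 214.3600  ⇒  Cov = 214.3600 / 6 = 35.7267
Σ(R_m − R̄_m)² = 263.0200  ⇒  Var(R_m) = 263.0200 / 6 = 43.8367
β = Cov / Var(R_m) = 35.7267 / 43.8367 = 0.8150
E(R) = R_f + β × MRP = 0.95% + 0.8150 × 9.27% = 8.51%

8.51%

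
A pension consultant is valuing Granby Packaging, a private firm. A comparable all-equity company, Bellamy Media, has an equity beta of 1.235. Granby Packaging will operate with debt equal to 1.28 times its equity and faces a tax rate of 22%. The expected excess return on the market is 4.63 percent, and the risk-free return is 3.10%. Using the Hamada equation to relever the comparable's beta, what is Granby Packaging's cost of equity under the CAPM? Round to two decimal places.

14.53%

β_L = β_U × [1 + (1 − t)(D/E)] = 1.235 × [1 + (1 − 0.22) × 1.28]
    = 1.235 × [1 + 0.78 × 1.28] = 1.235 × 1.9984 = 2.4680
E(R) = R_f + β_L × MRP = 3.10% + 2.4680 × 4.63% = 14.53%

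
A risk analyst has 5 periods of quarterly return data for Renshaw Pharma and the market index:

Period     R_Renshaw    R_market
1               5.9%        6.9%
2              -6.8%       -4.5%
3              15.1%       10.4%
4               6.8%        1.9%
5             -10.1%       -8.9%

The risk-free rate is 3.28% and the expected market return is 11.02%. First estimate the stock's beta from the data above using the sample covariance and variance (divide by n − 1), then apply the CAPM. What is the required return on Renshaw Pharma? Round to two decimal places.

13.06%

Mean R_i = (5.9 − 6.8 + 15.1 + 6.8 − 10.1) / 5 = 2.1800%
Mean R_m = (6.9 − 4.5 + 10.4 + 1.9 − 8.9) / 5 = 1.1600%
Σ(R_i − R̄_i)(R_m − R̄_m) = 318.5160  ⇒  Cov = 318.5160 / 4 = 79.6290
Σ(R_m − R̄_m)² = 252.1120  ⇒  Var(R_m) = 252.1120 / 4 = 63.0280
β = Cov / Var(R_m) = 79.6290 / 63.0280 = 1.2634
MRP = 11.02% − 3.28% = 7.74%
E(R) = R_f + β × MRP = 3.28% + 1.2634 × 7.74% = 13.06%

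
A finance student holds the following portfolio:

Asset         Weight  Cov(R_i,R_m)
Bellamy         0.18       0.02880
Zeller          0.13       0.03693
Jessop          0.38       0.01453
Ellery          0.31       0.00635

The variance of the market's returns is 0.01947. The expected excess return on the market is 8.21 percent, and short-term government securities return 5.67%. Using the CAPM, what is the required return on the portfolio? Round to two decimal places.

13.04%

β_Bellamy = 0.02880 / 0.01947 = 1.4792
β_Zeller = 0.03693 / 0.01947 = 1.8968
β_Jessop = 0.01453 / 0.01947 = 0.7463
β_Ellery = 0.00635 / 0.01947 = 0.3261
β_P = Σ w_i β_i = 0.18×1.4792 + 0.13×1.8968 + 0.38×0.7463 + 0.31×0.3261 = 0.8975
E(R_P) = R_f + β_P × MRP = 5.67% + 0.8975 × 8.21% = 13.04%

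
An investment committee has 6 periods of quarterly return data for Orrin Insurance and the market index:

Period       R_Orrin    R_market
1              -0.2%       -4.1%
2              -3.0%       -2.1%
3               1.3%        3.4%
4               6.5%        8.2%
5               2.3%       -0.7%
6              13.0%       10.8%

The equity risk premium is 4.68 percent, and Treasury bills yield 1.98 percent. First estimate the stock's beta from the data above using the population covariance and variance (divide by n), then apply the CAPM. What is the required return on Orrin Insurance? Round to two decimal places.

6.00%

Mean R_i = (-0.2 − 3.0 + 1.3 + 6.5 + 2.3 + 13.0) / 6 = 3.3167%
Mean R_m = (-4.1 − 2.1 + 3.4 + 8.2 − 0.7 + 10.8) / 6 = 2.5833%
Σ(R_i − R̄_i)(R_m − R̄_m) = 152.2217  ⇒  Cov = 152.2217 / 6 = 25.3703
Σ(R_m − R̄_m)² = 177.1083  ⇒  Var(R_m) = 177.1083 / 6 = 29.5181
β = Cov / Var(R_m) = 25.3703 / 29.5181 = 0.8595
E(R) = R_f + β × MRP = 1.98% + 0.8595 × 4.68% = 6.00%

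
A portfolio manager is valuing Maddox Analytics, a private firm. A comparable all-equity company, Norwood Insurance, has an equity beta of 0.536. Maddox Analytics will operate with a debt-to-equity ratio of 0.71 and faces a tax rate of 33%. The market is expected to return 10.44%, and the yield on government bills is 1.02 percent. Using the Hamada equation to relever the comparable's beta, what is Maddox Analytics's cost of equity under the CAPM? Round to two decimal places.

β_L = β_U × [1 + (1 − t)(D/E)] = 0.536 × [1 + (1 − 0.33) × 0.71]
    = 0.536 × [1 + 0.67 × 0.71] = 0.536 × 1.4757 = 0.7910
MRP = 10.44% − 1.02% = 9.42%
E(R) = R_f + β_L × MRP = 1.02% + 0.7910 × 9.42% = 8.47%

8.47%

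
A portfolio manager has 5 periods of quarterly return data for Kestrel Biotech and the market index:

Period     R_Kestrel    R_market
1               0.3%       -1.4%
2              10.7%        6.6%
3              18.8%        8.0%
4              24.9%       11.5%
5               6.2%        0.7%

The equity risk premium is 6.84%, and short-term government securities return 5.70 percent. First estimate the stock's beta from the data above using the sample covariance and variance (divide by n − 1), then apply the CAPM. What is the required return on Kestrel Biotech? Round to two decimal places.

Mean R_i = (0.3 + 10.7 + 18.8 + 24.9 + 6.2) / 5 = 12.1800%
Mean R_m = (-1.4 + 6.6 + 8.0 + 11.5 + 0.7) / 5 = 5.0800%
Σ(R_i − R̄_i)(R_m − R̄_m) = 201.9180  ⇒  Cov = 201.9180 / 4 = 50.4795
Σ(R_m − R̄_m)² = 113.2280  ⇒  Var(R_m) = 113.2280 / 4 = 28.3070
β = Cov / Var(R_m) = 50.4795 / 28.3070 = 1.7833
E(R) = R_f + β × MRP = 5.70% + 1.7833 × 6.84% = 17.90%

17.90%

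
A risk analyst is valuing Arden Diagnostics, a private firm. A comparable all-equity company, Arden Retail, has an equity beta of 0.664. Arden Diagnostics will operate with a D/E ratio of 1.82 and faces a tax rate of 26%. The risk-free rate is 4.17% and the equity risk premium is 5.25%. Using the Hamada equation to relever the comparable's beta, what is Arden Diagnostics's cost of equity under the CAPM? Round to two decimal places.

12.35%

β_L = β_U × [1 + (1 − t)(D/E)] = 0.664 × [1 + (1 − 0.26) × 1.82]
    = 0.664 × [1 + 0.74 × 1.82] = 0.664 × 2.3468 = 1.5583
E(R) = R_f + β_L × MRP = 4.17% + 1.5583 × 5.25% = 12.35%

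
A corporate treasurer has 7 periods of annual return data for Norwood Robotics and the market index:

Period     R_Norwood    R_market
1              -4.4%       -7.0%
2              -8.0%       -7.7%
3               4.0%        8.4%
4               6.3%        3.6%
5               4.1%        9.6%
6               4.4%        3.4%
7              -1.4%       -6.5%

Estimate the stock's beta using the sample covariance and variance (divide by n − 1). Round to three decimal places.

0.624

Mean R_i = (-4.4 − 8.0 + 4.0 + 6.3 + 4.1 + 4.4 − 1.4) / 7 = 0.7143%
Mean R_m = (-7.0 − 7.7 + 8.4 + 3.6 + 9.6 + 3.4 − 6.5) / 7 = 0.5429%
Σ(R_i − R̄_i)(R_m − R̄_m) = 209.3857  ⇒  Cov = 209.3857 / 6 = 34.8976
Σ(R_m − R̄_m)² = 335.7171  ⇒  Var(R_m) = 335.7171 / 6 = 55.9529
β = Cov / Var(R_m) = 34.8976 / 55.9529 = 0.6237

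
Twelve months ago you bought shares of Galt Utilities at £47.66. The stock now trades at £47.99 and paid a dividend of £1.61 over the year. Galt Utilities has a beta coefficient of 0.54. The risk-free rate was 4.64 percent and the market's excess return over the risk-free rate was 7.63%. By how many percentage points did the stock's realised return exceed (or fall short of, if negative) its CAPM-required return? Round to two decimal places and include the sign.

Realised HPR = (P1 + D1 − P0) / P0 = (47.99 + 1.61 − 47.66) / 47.66 = 1.94 / 47.66 = 4.0705%
CAPM required = R_f + β·MRP = 4.64% + 0.54 × 7.63% = 8.7602%
α = realised − required = 4.0705% − 8.7602% = -4.69%

-4.69%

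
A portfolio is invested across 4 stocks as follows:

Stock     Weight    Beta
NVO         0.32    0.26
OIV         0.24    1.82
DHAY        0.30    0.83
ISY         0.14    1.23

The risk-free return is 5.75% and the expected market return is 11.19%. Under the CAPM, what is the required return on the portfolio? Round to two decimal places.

10.87%

β_P = Σ w_i β_i = 0.32×0.26 + 0.24×1.82 + 0.30×0.83 + 0.14×1.23 = 0.9412
MRP = 11.19% − 5.75% = 5.44%
E(R_P) = R_f + β_P × MRP = 5.75% + 0.9412 × 5.44% = 10.87%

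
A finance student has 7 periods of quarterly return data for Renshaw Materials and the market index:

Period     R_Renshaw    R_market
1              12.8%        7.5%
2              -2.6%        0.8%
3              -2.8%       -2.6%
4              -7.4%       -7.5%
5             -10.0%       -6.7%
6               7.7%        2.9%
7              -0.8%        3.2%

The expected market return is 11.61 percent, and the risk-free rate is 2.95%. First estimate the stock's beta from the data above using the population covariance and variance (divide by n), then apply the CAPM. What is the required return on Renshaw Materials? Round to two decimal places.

Mean R_i = (12.8 − 2.6 − 2.8 − 7.4 − 10.0 + 7.7 − 0.8) / 7 = -0.4429%
Mean R_m = (7.5 + 0.8 − 2.6 − 7.5 − 6.7 + 2.9 + 3.2) / 7 = -0.3429%
Σ(R_i − R̄_i)(R_m − R̄_m) = 242.4071  ⇒  Cov = 242.4071 / 7 = 34.6296
Σ(R_m − R̄_m)² = 182.6171  ⇒  Var(R_m) = 182.6171 / 7 = 26.0882
β = Cov / Var(R_m) = 34.6296 / 26.0882 = 1.3274
MRP = 11.61% − 2.95% = 8.66%
E(R) = R_f + β × MRP = 2.95% + 1.3274 × 8.66% = 14.45%

14.45%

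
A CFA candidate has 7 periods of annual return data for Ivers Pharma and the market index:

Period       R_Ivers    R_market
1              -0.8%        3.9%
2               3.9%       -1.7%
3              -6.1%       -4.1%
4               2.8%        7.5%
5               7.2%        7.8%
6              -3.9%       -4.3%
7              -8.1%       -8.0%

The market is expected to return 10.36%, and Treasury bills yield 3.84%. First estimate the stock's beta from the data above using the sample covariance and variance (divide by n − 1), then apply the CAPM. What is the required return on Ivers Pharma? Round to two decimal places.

Mean R_i = (-0.8 + 3.9 − 6.1 + 2.8 + 7.2 − 3.9 − 8.1) / 7 = -0.7143%
Mean R_m = (3.9 − 1.7 − 4.1 + 7.5 + 7.8 − 4.3 − 8.0) / 7 = 0.1571%
Σ(R_i − R̄_i)(R_m − R̄_m) = 174.7757  ⇒  Cov = 174.7757 / 6 = 29.1293
Σ(R_m − R̄_m)² = 234.3171  ⇒  Var(R_m) = 234.3171 / 6 = 39.0529
β = Cov / Var(R_m) = 29.1293 / 39.0529 = 0.7459
MRP = 10.36% − 3.84% = 6.52%
E(R) = R_f + β × MRP = 3.84% + 0.7459 × 6.52% = 8.70%

8.70%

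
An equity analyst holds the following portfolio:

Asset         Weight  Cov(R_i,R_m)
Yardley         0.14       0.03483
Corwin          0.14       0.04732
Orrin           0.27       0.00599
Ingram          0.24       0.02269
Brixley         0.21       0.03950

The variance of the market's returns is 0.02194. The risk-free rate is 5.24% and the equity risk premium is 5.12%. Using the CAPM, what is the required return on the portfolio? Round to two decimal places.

β_Yardley = 0.03483 / 0.02194 = 1.5875
β_Corwin = 0.04732 / 0.02194 = 2.1568
β_Orrin = 0.00599 / 0.02194 = 0.2730
β_Ingram = 0.02269 / 0.02194 = 1.0342
β_Brixley = 0.03950 / 0.02194 = 1.8004
β_P = Σ w_i β_i = 0.14×1.5875 + 0.14×2.1568 + 0.27×0.2730 + 0.24×1.0342 + 0.21×1.8004 = 1.2242
E(R_P) = R_f + β_P × MRP = 5.24% + 1.2242 × 5.12% = 11.51%

11.51%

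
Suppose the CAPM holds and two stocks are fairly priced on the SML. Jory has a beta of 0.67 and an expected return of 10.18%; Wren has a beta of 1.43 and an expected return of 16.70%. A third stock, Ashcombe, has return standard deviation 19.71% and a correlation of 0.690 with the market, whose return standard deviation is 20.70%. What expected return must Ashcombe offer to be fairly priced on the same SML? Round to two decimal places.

MRP = (16.70% − 10.18%) / (1.43 − 0.67) = 8.5789%
R_f = 10.18% − 0.67 × 8.5789% = 4.4321%
β_Ashcombe = ρ·σ_i/σ_m = 0.690 × 19.71 / 20.70 = 0.6570
E(R_Ashcombe) = R_f + β × MRP = 4.4321% + 0.6570 × 8.5789% = 10.07%

10.07%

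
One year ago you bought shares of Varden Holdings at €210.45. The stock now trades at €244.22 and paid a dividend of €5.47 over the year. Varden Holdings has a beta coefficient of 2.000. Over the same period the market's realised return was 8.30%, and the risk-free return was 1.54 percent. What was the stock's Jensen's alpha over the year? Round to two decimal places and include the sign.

+3.59%

Realised HPR = (P1 + D1 − P0) / P0 = (244.22 + 5.47 − 210.45) / 210.45 = 39.24 / 210.45 = 18.6458%
MRP = 8.30% − 1.54% = 6.76%
CAPM required = R_f + β·MRP = 1.54% + 2.000 × 6.76% = 15.06000%
α = realised − required = 18.6458% − 15.06000% = +3.59%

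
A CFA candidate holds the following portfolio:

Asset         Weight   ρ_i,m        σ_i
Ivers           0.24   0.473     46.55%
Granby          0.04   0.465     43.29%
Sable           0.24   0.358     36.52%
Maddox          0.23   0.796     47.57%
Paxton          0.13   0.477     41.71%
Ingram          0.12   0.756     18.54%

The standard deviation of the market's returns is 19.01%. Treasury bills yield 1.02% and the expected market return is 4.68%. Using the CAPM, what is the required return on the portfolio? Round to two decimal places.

5.30%

β_Ivers = 0.473 × 46.55% / 19.01% = 1.1582
β_Granby = 0.465 × 43.29% / 19.01% = 1.0589
β_Sable = 0.358 × 36.52% / 19.01% = 0.6878
β_Maddox = 0.796 × 47.57% / 19.01% = 1.9919
β_Paxton = 0.477 × 41.71% / 19.01% = 1.0466
β_Ingram = 0.756 × 18.54% / 19.01% = 0.7373
β_P = Σ w_i β_i = 0.24×1.1582 + 0.04×1.0589 + 0.24×0.6878 + 0.23×1.9919 + 0.13×1.0466 + 0.12×0.7373 = 1.1681
MRP = 4.68% − 1.02% = 3.66%
E(R_P) = R_f + β_P × MRP = 1.02% + 1.1681 × 3.66% = 5.30%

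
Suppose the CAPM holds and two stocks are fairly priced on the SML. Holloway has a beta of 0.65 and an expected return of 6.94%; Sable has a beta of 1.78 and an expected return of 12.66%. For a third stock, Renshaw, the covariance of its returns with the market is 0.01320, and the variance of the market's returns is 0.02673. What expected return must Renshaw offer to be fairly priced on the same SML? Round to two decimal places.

6.15%

MRP = (12.66% − 6.94%) / (1.78 − 0.65) = 5.0619%
R_f = 6.94% − 0.65 × 5.0619% = 3.6498%
β_Renshaw = Cov / Var(R_m) = 0.01320 / 0.02673 = 0.4938
E(R_Renshaw) = R_f + β × MRP = 3.6498% + 0.4938 × 5.0619% = 6.15%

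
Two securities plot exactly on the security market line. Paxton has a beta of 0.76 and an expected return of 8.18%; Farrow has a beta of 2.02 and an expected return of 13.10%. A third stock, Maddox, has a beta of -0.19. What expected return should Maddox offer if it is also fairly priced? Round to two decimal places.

MRP (SML slope) = (13.10% − 8.18%) / (2.02 − 0.76) = 4.92% / 1.26 = 3.9048%
R_f (intercept) = 8.18% − 0.76 × 3.9048% = 5.2124%
E(R_Maddox) = R_f + β × MRP = 5.2124% + -0.19 × 3.9048% = 4.47%

4.47%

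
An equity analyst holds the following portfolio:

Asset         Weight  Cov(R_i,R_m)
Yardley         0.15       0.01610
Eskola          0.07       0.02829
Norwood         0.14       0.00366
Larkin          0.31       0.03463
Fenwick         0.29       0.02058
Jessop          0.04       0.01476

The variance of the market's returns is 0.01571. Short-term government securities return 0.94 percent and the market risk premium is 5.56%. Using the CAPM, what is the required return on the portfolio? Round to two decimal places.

β_Yardley = 0.01610 / 0.01571 = 1.0248
β_Eskola = 0.02829 / 0.01571 = 1.8008
β_Norwood = 0.00366 / 0.01571 = 0.2330
β_Larkin = 0.03463 / 0.01571 = 2.2043
β_Fenwick = 0.02058 / 0.01571 = 1.3100
β_Jessop = 0.01476 / 0.01571 = 0.9395
β_P = Σ w_i β_i = 0.15×1.0248 + 0.07×1.8008 + 0.14×0.2330 + 0.31×2.2043 + 0.29×1.3100 + 0.04×0.9395 = 1.4132
E(R_P) = R_f + β_P × MRP = 0.94% + 1.4132 × 5.56% = 8.80%

8.80%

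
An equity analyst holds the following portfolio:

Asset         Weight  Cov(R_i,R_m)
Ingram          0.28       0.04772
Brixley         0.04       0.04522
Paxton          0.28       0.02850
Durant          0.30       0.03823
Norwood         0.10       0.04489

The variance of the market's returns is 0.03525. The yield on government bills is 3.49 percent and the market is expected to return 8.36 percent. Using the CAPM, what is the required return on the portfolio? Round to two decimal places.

8.89%

β_Ingram = 0.04772 / 0.03525 = 1.3538
β_Brixley = 0.04522 / 0.03525 = 1.2828
β_Paxton = 0.02850 / 0.03525 = 0.8085
β_Durant = 0.03823 / 0.03525 = 1.0845
β_Norwood = 0.04489 / 0.03525 = 1.2735
β_P = Σ w_i β_i = 0.28×1.3538 + 0.04×1.2828 + 0.28×0.8085 + 0.30×1.0845 + 0.10×1.2735 = 1.1095
MRP = 8.36% − 3.49% = 4.87%
E(R_P) = R_f + β_P × MRP = 3.49% + 1.1095 × 4.87% = 8.89%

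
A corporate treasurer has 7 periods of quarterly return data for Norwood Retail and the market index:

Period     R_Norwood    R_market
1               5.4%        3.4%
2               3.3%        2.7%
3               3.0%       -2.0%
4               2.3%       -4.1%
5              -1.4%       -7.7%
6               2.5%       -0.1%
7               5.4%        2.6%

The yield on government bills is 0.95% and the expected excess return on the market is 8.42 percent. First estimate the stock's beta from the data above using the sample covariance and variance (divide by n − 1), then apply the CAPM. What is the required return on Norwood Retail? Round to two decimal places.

5.22%

Mean R_i = (5.4 + 3.3 + 3.0 + 2.3 − 1.4 + 2.5 + 5.4) / 7 = 2.9286%
Mean R_m = (3.4 + 2.7 − 2.0 − 4.1 − 7.7 − 0.1 + 2.6) / 7 = -0.7429%
Σ(R_i − R̄_i)(R_m − R̄_m) = 51.6386  ⇒  Cov = 51.6386 / 6 = 8.6064
Σ(R_m − R̄_m)² = 101.8571  ⇒  Var(R_m) = 101.8571 / 6 = 16.9762
β = Cov / Var(R_m) = 8.6064 / 16.9762 = 0.5070
E(R) = R_f + β × MRP = 0.95% + 0.5070 × 8.42% = 5.22%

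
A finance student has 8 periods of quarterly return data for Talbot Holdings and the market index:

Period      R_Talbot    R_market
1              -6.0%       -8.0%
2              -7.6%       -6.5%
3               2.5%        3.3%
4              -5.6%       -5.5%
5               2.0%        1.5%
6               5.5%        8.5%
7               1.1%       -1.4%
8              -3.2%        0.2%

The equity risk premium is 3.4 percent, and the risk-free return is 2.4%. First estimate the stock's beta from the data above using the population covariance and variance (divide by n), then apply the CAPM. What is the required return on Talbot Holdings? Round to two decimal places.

5.12%

Mean R_i = (-6.0 − 7.6 + 2.5 − 5.6 + 2.0 + 5.5 + 1.1 − 3.2) / 8 = -1.4125%
Mean R_m = (-8.0 − 6.5 + 3.3 − 5.5 + 1.5 + 8.5 − 1.4 + 0.2) / 8 = -0.9875%
Σ(R_i − R̄_i)(R_m − R̄_m) = 172.8613  ⇒  Cov = 172.8613 / 8 = 21.6077
Σ(R_m − R̄_m)² = 216.0888  ⇒  Var(R_m) = 216.0888 / 8 = 27.0111
β = Cov / Var(R_m) = 21.6077 / 27.0111 = 0.8000
E(R) = R_f + β × MRP = 2.4% + 0.8000 × 3.4% = 5.12%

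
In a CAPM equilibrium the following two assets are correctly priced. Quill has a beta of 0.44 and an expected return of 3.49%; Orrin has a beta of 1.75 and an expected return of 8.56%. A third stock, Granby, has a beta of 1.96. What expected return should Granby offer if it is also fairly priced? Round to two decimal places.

MRP (SML slope) = (8.56% − 3.49%) / (1.75 − 0.44) = 5.07% / 1.31 = 3.8702%
R_f (intercept) = 3.49% − 0.44 × 3.8702% = 1.7871%
E(R_Granby) = R_f + β × MRP = 1.7871% + 1.96 × 3.8702% = 9.37%

9.37%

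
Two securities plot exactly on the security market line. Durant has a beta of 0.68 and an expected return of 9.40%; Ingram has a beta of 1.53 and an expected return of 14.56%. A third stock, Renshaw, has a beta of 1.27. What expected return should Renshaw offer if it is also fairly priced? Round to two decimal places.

MRP (SML slope) = (14.56% − 9.40%) / (1.53 − 0.68) = 5.16% / 0.85 = 6.0706%
R_f (intercept) = 9.40% − 0.68 × 6.0706% = 5.2720%
E(R_Renshaw) = R_f + β × MRP = 5.2720% + 1.27 × 6.0706% = 12.98%

12.98%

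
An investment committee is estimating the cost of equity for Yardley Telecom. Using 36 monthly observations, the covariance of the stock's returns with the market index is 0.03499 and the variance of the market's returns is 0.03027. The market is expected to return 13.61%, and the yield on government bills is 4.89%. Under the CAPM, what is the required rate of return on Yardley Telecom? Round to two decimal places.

14.97%

β = Cov(R_i, R_m) / Var(R_m) = 0.03499 / 0.03027 = 1.1559
MRP = 13.61% − 4.89% = 8.72%
E(R) = R_f + β × MRP = 4.89% + 1.1559 × 8.72% = 14.97%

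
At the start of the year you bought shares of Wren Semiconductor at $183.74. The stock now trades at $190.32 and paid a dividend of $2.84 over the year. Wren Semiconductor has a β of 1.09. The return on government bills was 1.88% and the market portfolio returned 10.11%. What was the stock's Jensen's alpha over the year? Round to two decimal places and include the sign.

Realised HPR = (P1 + D1 − P0) / P0 = (190.32 + 2.84 − 183.74) / 183.74 = 9.42 / 183.74 = 5.1268%
MRP = 10.11% − 1.88% = 8.23%
CAPM required = R_f + β·MRP = 1.88% + 1.09 × 8.23% = 10.8507%
α = realised − required = 5.1268% − 10.8507% = -5.72%

-5.72%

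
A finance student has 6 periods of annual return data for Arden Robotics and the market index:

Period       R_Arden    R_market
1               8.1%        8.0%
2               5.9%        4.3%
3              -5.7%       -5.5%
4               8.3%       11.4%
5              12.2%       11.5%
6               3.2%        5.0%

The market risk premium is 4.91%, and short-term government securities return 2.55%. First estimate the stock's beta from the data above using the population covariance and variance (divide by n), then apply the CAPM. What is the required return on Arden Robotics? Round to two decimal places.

Mean R_i = (8.1 + 5.9 − 5.7 + 8.3 + 12.2 + 3.2) / 6 = 5.3333%
Mean R_m = (8.0 + 4.3 − 5.5 + 11.4 + 11.5 + 5.0) / 6 = 5.7833%
Σ(R_i − R̄_i)(R_m − R̄_m) = 187.3733  ⇒  Cov = 187.3733 / 6 = 31.2289
Σ(R_m − R̄_m)² = 199.2683  ⇒  Var(R_m) = 199.2683 / 6 = 33.2114
β = Cov / Var(R_m) = 31.2289 / 33.2114 = 0.9403
E(R) = R_f + β × MRP = 2.55% + 0.9403 × 4.91% = 7.17%

7.17%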